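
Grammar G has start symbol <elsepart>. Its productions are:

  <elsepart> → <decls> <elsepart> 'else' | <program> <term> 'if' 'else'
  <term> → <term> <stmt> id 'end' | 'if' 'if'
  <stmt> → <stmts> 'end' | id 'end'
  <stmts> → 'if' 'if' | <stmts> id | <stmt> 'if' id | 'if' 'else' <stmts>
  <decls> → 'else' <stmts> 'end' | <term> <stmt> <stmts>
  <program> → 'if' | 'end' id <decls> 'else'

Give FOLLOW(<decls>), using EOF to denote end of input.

In <elsepart> → <decls> <elsepart> 'else': add FIRST(<elsepart> 'else') = { 'else', 'end', 'if' }.
In <program> → 'end' id <decls> 'else': add FIRST('else') = { 'else' }.
Union: FOLLOW(<decls>) = { 'else', 'end', 'if' }.

{ 'else', 'end', 'if' }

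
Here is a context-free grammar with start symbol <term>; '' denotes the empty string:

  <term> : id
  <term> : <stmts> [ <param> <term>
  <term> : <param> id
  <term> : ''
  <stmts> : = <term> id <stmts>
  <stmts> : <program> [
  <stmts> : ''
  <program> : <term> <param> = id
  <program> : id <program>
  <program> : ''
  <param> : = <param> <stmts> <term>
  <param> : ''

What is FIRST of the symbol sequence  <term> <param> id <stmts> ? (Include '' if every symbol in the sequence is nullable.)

{ =, [, id }

Add FIRST(<term>)\{''} = { =, [, id }; <term> is nullable, continue.
Add FIRST(<param>)\{''} = { = }; <param> is nullable, continue.
id is a terminal; add {id} and stop.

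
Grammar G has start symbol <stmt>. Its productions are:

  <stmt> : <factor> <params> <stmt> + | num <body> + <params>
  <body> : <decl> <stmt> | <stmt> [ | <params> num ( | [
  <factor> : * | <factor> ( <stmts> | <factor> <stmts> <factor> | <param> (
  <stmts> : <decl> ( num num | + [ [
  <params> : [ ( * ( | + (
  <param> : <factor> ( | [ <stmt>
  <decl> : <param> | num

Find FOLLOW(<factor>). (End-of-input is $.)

In <stmt> : <factor> <params> <stmt> +: add FIRST(<params> <stmt> +) = { +, [ }.
In <factor> : <factor> ( <stmts>: add FIRST(( <stmts>) = { ( }.
In <factor> : <factor> <stmts> <factor>: add FIRST(<stmts> <factor>) = { *, +, [, num }.
In <factor> : <factor> <stmts> <factor>: <factor> is at the end, add FOLLOW(<factor>) = { (, *, +, [, num }.
In <param> : <factor> (: add FIRST(() = { ( }.
Union: FOLLOW(<factor>) = { (, *, +, [, num }.

{ (, *, +, [, num }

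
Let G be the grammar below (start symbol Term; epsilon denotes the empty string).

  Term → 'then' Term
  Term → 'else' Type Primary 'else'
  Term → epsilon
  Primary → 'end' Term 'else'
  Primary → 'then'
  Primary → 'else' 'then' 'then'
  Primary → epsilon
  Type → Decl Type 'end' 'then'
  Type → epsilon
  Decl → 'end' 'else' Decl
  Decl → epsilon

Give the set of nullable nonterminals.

{ Decl, Primary, Term, Type }

Directly nullable (have an epsilon-production): Term, Primary, Type, Decl.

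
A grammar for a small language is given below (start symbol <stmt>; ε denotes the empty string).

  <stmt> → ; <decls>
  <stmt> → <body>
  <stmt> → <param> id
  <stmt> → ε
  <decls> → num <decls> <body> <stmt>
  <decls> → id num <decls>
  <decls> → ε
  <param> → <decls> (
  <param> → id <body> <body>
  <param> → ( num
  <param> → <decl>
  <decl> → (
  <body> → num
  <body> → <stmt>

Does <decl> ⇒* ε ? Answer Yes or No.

No

Nullable nonterminals: <body>, <decls>, <stmt>.
No production of <decl> has an RHS whose symbols are all nullable, so <decl> is not nullable.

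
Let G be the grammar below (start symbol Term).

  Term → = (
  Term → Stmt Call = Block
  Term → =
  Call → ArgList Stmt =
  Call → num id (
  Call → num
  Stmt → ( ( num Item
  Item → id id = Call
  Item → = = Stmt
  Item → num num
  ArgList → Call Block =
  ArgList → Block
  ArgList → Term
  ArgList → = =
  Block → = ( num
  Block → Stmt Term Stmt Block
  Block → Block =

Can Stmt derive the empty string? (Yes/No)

No nonterminal in this grammar is nullable.
No production of Stmt has an RHS whose symbols are all nullable, so Stmt is not nullable.

No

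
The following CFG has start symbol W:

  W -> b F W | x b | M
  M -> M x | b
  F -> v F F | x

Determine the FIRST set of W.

W -> b F W contributes {b}.
W -> x b contributes {x}.
From W -> M: add FIRST(M) = { b }.
Union: FIRST(W) = { b, x }.

{ b, x }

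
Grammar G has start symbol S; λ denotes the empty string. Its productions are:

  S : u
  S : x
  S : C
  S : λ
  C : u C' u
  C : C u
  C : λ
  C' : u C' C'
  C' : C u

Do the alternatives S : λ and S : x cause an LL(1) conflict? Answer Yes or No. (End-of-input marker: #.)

No

FIRST(λ) = { λ } and FIRST(x) = { x }.
The first is nullable but FOLLOW(S) = { # } is disjoint from FIRST of the second.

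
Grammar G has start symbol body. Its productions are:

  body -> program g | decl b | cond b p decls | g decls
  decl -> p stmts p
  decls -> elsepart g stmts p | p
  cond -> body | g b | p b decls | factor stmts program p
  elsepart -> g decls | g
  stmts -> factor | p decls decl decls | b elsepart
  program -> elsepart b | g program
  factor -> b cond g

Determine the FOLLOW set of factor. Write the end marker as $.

{ b, g, p }

In cond -> factor stmts program p: add FIRST(stmts program p) = { b, p }.
In stmts -> factor: factor is at the end, add FOLLOW(stmts) = { g, p }.
Union: FOLLOW(factor) = { b, g, p }.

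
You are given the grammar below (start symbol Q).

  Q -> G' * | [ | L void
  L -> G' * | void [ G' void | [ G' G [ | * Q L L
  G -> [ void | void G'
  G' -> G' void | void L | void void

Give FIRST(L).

{ *, [, void }

From L -> G' *: add FIRST(G') = { void }.
L -> void [ G' void contributes {void}.
L -> [ G' G [ contributes {[}.
L -> * Q L L contributes {*}.
Union: FIRST(L) = { *, [, void }.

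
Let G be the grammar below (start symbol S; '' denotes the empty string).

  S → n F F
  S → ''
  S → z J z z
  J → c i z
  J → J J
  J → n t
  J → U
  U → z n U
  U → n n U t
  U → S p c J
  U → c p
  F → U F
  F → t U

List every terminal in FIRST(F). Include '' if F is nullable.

From F → U F: add FIRST(U) = { c, n, p, z }.
F → t U contributes {t}.
Union: FIRST(F) = { c, n, p, t, z }.

{ c, n, p, t, z }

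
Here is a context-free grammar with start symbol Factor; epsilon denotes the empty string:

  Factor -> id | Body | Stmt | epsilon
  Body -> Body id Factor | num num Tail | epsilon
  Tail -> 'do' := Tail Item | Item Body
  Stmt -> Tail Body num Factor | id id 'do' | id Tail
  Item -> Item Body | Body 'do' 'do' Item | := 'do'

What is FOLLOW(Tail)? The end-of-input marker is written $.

In Body -> num num Tail: Tail is at the end, add FOLLOW(Body) = { $, 'do', :=, id, num }.
In Tail -> 'do' := Tail Item: add FIRST(Item) = { 'do', :=, id, num }.
In Stmt -> Tail Body num Factor: add FIRST(Body num Factor) = { id, num }.
In Stmt -> id Tail: Tail is at the end, add FOLLOW(Stmt) = { $, 'do', :=, id, num }.
Union: FOLLOW(Tail) = { $, 'do', :=, id, num }.

{ $, 'do', :=, id, num }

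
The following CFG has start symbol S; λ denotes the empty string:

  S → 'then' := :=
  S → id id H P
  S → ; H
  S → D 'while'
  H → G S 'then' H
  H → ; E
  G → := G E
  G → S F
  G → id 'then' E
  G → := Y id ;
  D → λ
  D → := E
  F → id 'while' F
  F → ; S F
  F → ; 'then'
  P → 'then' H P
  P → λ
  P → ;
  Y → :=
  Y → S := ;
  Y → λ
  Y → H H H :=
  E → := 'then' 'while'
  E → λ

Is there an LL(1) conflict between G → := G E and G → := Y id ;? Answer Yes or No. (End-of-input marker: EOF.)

Yes

FIRST(:= G E) = { := } and FIRST(:= Y id ;) = { := }.
Both contain :=, so the two alternatives are not disjoint — LL(1) conflict.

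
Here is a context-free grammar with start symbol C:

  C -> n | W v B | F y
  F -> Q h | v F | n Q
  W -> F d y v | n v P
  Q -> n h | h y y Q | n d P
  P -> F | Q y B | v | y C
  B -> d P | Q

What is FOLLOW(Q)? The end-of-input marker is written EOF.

{ EOF, d, h, v, y }

In F -> Q h: add FIRST(h) = { h }.
In F -> n Q: Q is at the end, add FOLLOW(F) = { EOF, d, h, v, y }.
In Q -> h y y Q: Q is at the end, add FOLLOW(Q) = { EOF, d, h, v, y }.
In P -> Q y B: add FIRST(y B) = { y }.
In B -> Q: Q is at the end, add FOLLOW(B) = { EOF, d, h, v, y }.
Union: FOLLOW(Q) = { EOF, d, h, v, y }.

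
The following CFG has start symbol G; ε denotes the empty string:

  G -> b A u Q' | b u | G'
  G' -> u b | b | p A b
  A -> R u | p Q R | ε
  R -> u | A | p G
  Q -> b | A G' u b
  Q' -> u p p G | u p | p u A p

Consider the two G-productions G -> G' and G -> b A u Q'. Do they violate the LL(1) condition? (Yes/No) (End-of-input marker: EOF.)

FIRST(G') = { b, p, u } and FIRST(b A u Q') = { b }.
Both contain b, so the two alternatives are not disjoint — LL(1) conflict.

Yes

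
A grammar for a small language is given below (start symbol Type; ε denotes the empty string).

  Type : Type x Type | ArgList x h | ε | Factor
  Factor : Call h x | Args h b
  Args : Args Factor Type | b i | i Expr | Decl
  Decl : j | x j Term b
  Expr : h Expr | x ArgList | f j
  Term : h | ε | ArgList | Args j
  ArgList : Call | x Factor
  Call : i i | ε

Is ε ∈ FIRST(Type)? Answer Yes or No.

Type has an ε-production, so Type ⇒ ε.

Yes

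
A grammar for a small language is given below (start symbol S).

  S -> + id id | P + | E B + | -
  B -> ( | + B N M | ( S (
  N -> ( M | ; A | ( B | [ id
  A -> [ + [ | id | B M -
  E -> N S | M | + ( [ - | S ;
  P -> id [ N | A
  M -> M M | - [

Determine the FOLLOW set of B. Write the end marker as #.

In S -> E B +: add FIRST(+) = { + }.
In B -> + B N M: add FIRST(N M) = { (, ;, [ }.
In N -> ( B: B is at the end, add FOLLOW(N) = { (, +, -, ;, [, id }.
In A -> B M -: add FIRST(M -) = { - }.
Union: FOLLOW(B) = { (, +, -, ;, [, id }.

{ (, +, -, ;, [, id }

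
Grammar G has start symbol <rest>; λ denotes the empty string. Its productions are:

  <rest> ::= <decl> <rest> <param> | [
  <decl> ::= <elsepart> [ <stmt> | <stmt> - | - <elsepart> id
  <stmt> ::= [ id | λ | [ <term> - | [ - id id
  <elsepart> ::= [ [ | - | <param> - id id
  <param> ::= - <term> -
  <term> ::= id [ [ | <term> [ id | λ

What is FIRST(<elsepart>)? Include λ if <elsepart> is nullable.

{ -, [ }

<elsepart> ::= [ [ contributes {[}.
<elsepart> ::= - contributes {-}.
From <elsepart> ::= <param> - id id: add FIRST(<param>) = { - }.
Union: FIRST(<elsepart>) = { -, [ }.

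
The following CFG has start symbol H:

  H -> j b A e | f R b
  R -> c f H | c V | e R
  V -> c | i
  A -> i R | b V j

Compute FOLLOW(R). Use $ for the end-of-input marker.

In H -> f R b: add FIRST(b) = { b }.
In R -> e R: R is at the end, add FOLLOW(R) = { b, e }.
In A -> i R: R is at the end, add FOLLOW(A) = { e }.
Union: FOLLOW(R) = { b, e }.

{ b, e }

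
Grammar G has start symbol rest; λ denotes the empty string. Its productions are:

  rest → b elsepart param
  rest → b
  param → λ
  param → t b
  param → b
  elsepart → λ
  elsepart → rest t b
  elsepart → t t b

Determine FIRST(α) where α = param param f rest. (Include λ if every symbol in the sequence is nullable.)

{ b, f, t }

Add FIRST(param)\{λ} = { b, t }; param is nullable, continue.
Add FIRST(param)\{λ} = { b, t }; param is nullable, continue.
f is a terminal; add {f} and stop.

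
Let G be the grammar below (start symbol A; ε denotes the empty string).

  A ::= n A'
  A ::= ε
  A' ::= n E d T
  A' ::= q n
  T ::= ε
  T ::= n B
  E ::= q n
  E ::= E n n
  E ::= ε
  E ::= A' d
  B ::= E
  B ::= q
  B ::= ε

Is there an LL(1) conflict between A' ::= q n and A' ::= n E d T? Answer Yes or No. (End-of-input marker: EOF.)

FIRST(q n) = { q } and FIRST(n E d T) = { n }.
The FIRST sets are disjoint and neither alternative is nullable — no conflict.

No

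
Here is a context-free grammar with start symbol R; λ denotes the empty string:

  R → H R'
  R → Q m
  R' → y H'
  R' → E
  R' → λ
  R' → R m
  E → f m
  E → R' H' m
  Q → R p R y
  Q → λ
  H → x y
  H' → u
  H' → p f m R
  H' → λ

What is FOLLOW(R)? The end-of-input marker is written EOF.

R is the start symbol, so EOF ∈ FOLLOW(R).
In R' → R m: add FIRST(m) = { m }.
In Q → R p R y: add FIRST(p R y) = { p }.
In Q → R p R y: add FIRST(y) = { y }.
In H' → p f m R: R is at the end, add FOLLOW(H') = { EOF, m, p, u, y }.
Union: FOLLOW(R) = { EOF, m, p, u, y }.

{ EOF, m, p, u, y }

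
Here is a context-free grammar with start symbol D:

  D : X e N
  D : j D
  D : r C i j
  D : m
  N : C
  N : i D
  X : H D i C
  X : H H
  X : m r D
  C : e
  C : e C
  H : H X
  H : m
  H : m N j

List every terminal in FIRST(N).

{ e, i }

From N : C: add FIRST(C) = { e }.
N : i D contributes {i}.
Union: FIRST(N) = { e, i }.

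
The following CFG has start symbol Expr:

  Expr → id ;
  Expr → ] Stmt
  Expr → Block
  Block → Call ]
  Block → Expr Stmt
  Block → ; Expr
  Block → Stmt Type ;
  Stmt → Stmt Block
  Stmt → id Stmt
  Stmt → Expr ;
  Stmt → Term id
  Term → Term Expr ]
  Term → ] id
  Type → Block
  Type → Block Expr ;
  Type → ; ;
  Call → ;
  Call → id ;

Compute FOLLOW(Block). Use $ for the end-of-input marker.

In Expr → Block: Block is at the end, add FOLLOW(Expr) = { $, ;, ], id }.
In Stmt → Stmt Block: Block is at the end, add FOLLOW(Stmt) = { $, ;, ], id }.
In Type → Block: Block is at the end, add FOLLOW(Type) = { ; }.
In Type → Block Expr ;: add FIRST(Expr ;) = { ;, ], id }.
Union: FOLLOW(Block) = { $, ;, ], id }.

{ $, ;, ], id }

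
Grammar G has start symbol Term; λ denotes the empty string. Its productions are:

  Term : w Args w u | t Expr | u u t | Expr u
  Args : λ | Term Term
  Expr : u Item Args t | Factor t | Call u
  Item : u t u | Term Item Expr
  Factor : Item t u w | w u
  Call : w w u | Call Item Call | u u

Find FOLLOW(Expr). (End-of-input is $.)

In Term : t Expr: Expr is at the end, add FOLLOW(Term) = { $, t, u, w }.
In Term : Expr u: add FIRST(u) = { u }.
In Item : Term Item Expr: Expr is at the end, add FOLLOW(Item) = { t, u, w }.
Union: FOLLOW(Expr) = { $, t, u, w }.

{ $, t, u, w }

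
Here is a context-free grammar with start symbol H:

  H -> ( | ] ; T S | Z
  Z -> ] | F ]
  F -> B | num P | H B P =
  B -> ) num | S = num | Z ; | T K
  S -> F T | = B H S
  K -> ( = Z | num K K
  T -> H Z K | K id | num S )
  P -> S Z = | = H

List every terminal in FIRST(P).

{ (, ), =, ], num }

From P -> S Z =: add FIRST(S) = { (, ), =, ], num }.
P -> = H contributes {=}.
Union: FIRST(P) = { (, ), =, ], num }.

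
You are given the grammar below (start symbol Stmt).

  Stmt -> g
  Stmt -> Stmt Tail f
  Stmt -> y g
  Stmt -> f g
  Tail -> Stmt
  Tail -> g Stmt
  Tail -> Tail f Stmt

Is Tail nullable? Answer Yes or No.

No nonterminal in this grammar is nullable.
No production of Tail has an RHS whose symbols are all nullable, so Tail is not nullable.

No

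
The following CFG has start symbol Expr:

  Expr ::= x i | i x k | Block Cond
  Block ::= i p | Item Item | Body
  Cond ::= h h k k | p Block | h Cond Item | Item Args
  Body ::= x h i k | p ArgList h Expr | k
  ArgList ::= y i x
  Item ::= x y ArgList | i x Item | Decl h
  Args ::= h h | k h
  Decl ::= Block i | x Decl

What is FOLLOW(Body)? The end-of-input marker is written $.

{ $, h, i, k, p, x }

In Block ::= Body: Body is at the end, add FOLLOW(Block) = { $, h, i, k, p, x }.
Union: FOLLOW(Body) = { $, h, i, k, p, x }.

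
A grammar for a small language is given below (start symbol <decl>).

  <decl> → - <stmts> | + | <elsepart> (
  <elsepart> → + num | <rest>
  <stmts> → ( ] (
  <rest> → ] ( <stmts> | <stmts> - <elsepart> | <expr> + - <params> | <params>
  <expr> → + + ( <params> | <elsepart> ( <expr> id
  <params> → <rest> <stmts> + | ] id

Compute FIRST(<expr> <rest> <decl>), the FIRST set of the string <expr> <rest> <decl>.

{ (, +, ] }

Add FIRST(<expr>) = { (, +, ] }; <expr> is not nullable, stop.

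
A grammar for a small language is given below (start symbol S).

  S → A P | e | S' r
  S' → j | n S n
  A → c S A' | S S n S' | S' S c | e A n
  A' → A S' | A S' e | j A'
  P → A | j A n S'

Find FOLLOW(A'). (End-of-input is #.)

{ #, c, e, j, n }

In A → c S A': A' is at the end, add FOLLOW(A) = { #, c, e, j, n }.
In A' → j A': A' is at the end, add FOLLOW(A') = { #, c, e, j, n }.
Union: FOLLOW(A') = { #, c, e, j, n }.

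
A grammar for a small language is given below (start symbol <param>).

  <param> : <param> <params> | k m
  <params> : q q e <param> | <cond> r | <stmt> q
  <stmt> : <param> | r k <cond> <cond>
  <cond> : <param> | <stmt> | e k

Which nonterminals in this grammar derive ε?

No nonterminal has an empty production or an RHS whose symbols are all nullable.

{ } (none)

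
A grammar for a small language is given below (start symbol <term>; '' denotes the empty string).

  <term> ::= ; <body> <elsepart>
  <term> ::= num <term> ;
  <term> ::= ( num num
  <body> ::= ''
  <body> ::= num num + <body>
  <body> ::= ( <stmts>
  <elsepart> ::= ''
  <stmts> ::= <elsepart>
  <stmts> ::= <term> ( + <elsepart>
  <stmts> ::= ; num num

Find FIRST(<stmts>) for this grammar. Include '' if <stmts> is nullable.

{ (, ;, num, '' }

From <stmts> ::= <elsepart>: add FIRST(<elsepart>) = { '' } (including '' since <elsepart> is nullable).
From <stmts> ::= <term> ( + <elsepart>: add FIRST(<term>) = { (, ;, num }.
<stmts> ::= ; num num contributes {;}.
Union: FIRST(<stmts>) = { (, ;, num, '' }.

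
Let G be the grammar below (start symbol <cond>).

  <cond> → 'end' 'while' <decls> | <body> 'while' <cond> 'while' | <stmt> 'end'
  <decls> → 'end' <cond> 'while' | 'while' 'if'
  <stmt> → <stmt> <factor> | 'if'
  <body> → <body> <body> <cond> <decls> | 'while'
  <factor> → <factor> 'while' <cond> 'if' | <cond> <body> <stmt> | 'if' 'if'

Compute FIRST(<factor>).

From <factor> → <factor> 'while' <cond> 'if': add FIRST(<factor>) = { 'end', 'if', 'while' }.
From <factor> → <cond> <body> <stmt>: add FIRST(<cond>) = { 'end', 'if', 'while' }.
<factor> → 'if' 'if' contributes {'if'}.
Union: FIRST(<factor>) = { 'end', 'if', 'while' }.

{ 'end', 'if', 'while' }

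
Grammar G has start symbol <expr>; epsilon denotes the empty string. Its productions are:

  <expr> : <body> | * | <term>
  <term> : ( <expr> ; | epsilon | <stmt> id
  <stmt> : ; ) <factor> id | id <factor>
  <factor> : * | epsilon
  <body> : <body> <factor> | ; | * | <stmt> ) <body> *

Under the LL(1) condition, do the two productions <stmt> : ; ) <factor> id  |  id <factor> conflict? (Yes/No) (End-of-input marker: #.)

FIRST(; ) <factor> id) = { ; } and FIRST(id <factor>) = { id }.
The FIRST sets are disjoint and neither alternative is nullable — no conflict.

No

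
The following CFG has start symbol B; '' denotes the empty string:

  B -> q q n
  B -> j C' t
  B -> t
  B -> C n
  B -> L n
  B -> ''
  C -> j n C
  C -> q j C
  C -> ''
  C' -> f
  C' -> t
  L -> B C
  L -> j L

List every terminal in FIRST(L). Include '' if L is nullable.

{ j, n, q, t, '' }

From L -> B C: B, C nullable, take FIRST(B) ∪ FIRST(C) = { j, n, q, t }; also '' since the whole RHS is nullable.
L -> j L contributes {j}.
Union: FIRST(L) = { j, n, q, t, '' }.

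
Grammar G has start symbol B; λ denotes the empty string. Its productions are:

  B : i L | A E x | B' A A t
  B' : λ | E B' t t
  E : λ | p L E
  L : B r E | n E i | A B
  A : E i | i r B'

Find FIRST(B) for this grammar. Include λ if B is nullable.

B : i L contributes {i}.
From B : A E x: add FIRST(A) = { i, p }.
From B : B' A A t: B' nullable, take FIRST(B') ∪ FIRST(A) = { i, p, t }.
Union: FIRST(B) = { i, p, t }.

{ i, p, t }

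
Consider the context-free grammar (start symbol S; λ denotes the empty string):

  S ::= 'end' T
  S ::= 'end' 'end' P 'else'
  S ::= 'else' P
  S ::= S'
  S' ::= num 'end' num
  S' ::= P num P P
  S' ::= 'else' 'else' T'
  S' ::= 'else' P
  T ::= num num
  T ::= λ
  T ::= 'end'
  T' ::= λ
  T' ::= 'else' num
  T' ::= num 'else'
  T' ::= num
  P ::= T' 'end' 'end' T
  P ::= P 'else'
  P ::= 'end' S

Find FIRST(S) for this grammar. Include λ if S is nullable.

S ::= 'end' T contributes {'end'}.
S ::= 'end' 'end' P 'else' contributes {'end'}.
S ::= 'else' P contributes {'else'}.
From S ::= S': add FIRST(S') = { 'else', 'end', num }.
Union: FIRST(S) = { 'else', 'end', num }.

{ 'else', 'end', num }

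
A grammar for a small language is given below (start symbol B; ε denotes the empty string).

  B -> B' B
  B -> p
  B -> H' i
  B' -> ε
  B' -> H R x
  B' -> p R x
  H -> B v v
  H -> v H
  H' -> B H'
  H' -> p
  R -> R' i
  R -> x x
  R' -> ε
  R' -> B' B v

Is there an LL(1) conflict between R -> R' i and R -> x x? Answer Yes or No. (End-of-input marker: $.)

No

FIRST(R' i) = { i, p, v } and FIRST(x x) = { x }.
The FIRST sets are disjoint and neither alternative is nullable — no conflict.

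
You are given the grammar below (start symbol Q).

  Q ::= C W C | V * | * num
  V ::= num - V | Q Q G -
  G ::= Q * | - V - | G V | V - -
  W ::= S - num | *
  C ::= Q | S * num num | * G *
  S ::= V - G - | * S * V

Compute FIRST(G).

From G ::= Q *: add FIRST(Q) = { *, num }.
G ::= - V - contributes {-}.
From G ::= G V: add FIRST(G) = { *, -, num }.
From G ::= V - -: add FIRST(V) = { *, num }.
Union: FIRST(G) = { *, -, num }.

{ *, -, num }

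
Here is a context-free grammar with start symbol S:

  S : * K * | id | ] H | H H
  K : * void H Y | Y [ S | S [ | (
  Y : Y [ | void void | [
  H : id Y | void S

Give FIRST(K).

{ (, *, [, ], id, void }

K : * void H Y contributes {*}.
From K : Y [ S: add FIRST(Y) = { [, void }.
From K : S [: add FIRST(S) = { *, ], id, void }.
K : ( contributes {(}.
Union: FIRST(K) = { (, *, [, ], id, void }.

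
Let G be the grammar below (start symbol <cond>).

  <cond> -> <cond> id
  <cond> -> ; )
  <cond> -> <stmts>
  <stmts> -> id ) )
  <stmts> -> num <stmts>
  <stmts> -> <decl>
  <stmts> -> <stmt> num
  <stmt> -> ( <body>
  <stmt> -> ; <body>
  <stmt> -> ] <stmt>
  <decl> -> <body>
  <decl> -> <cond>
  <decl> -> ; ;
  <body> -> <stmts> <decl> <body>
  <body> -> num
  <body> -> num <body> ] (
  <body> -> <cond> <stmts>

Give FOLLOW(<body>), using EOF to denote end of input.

{ EOF, (, ;, ], id, num }

In <stmt> -> ( <body>: <body> is at the end, add FOLLOW(<stmt>) = { num }.
In <stmt> -> ; <body>: <body> is at the end, add FOLLOW(<stmt>) = { num }.
In <decl> -> <body>: <body> is at the end, add FOLLOW(<decl>) = { EOF, (, ;, ], id, num }.
In <body> -> <stmts> <decl> <body>: <body> is at the end, add FOLLOW(<body>) = { EOF, (, ;, ], id, num }.
In <body> -> num <body> ] (: add FIRST(] () = { ] }.
Union: FOLLOW(<body>) = { EOF, (, ;, ], id, num }.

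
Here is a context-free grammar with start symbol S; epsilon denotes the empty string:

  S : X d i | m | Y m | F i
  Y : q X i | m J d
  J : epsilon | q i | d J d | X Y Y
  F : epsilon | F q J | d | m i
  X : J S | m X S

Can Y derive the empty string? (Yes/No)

No

Nullable nonterminals: F, J.
No production of Y has an RHS whose symbols are all nullable, so Y is not nullable.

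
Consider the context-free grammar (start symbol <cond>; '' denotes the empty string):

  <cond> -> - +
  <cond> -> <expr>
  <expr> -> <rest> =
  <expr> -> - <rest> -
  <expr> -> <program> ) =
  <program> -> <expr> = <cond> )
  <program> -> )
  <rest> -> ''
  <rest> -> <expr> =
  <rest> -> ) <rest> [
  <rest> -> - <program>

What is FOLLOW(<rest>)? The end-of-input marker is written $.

{ -, =, [ }

In <expr> -> <rest> =: add FIRST(=) = { = }.
In <expr> -> - <rest> -: add FIRST(-) = { - }.
In <rest> -> ) <rest> [: add FIRST([) = { [ }.
Union: FOLLOW(<rest>) = { -, =, [ }.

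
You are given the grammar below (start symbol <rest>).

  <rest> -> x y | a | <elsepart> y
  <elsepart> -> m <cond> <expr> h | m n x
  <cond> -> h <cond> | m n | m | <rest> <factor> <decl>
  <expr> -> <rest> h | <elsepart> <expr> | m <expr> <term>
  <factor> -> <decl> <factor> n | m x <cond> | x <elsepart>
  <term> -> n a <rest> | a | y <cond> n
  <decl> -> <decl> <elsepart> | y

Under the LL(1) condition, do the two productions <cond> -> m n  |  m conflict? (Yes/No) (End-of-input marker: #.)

FIRST(m n) = { m } and FIRST(m) = { m }.
Both contain m, so the two alternatives are not disjoint — LL(1) conflict.

Yes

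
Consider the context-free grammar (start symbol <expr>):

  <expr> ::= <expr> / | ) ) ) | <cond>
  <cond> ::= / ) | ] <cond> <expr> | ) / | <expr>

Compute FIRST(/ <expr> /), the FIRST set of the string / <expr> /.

/ is a terminal; add {/} and stop.

{ / }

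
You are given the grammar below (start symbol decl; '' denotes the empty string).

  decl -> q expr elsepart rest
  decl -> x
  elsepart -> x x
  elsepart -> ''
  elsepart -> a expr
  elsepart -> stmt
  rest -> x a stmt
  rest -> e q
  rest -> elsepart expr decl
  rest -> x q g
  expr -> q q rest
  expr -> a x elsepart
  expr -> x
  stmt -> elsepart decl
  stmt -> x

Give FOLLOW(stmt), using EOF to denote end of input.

In elsepart -> stmt: stmt is at the end, add FOLLOW(elsepart) = { a, e, q, x }.
In rest -> x a stmt: stmt is at the end, add FOLLOW(rest) = { EOF, a, e, q, x }.
Union: FOLLOW(stmt) = { EOF, a, e, q, x }.

{ EOF, a, e, q, x }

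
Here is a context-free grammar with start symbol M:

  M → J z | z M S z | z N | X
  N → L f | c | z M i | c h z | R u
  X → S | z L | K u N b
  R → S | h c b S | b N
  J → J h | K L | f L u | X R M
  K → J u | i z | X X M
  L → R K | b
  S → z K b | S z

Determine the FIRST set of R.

{ b, h, z }

From R → S: add FIRST(S) = { z }.
R → h c b S contributes {h}.
R → b N contributes {b}.
Union: FIRST(R) = { b, h, z }.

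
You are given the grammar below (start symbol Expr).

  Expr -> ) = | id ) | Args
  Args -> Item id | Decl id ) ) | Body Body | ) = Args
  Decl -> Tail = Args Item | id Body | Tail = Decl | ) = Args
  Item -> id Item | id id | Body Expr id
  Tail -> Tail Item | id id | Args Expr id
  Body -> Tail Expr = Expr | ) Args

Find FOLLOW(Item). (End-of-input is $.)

In Args -> Item id: add FIRST(id) = { id }.
In Decl -> Tail = Args Item: Item is at the end, add FOLLOW(Decl) = { id }.
In Item -> id Item: Item is at the end, add FOLLOW(Item) = { ), =, id }.
In Tail -> Tail Item: Item is at the end, add FOLLOW(Tail) = { ), =, id }.
Union: FOLLOW(Item) = { ), =, id }.

{ ), =, id }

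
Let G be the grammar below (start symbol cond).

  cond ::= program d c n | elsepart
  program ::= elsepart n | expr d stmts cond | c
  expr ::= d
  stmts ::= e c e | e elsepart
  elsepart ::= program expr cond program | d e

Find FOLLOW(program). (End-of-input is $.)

In cond ::= program d c n: add FIRST(d c n) = { d }.
In elsepart ::= program expr cond program: add FIRST(expr cond program) = { d }.
In elsepart ::= program expr cond program: program is at the end, add FOLLOW(elsepart) = { $, c, d, n }.
Union: FOLLOW(program) = { $, c, d, n }.

{ $, c, d, n }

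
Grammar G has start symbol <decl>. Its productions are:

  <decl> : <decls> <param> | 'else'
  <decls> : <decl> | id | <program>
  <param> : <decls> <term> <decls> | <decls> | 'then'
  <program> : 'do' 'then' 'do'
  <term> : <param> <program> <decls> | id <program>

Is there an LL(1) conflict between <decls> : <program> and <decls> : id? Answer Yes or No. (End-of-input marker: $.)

FIRST(<program>) = { 'do' } and FIRST(id) = { id }.
The FIRST sets are disjoint and neither alternative is nullable — no conflict.

No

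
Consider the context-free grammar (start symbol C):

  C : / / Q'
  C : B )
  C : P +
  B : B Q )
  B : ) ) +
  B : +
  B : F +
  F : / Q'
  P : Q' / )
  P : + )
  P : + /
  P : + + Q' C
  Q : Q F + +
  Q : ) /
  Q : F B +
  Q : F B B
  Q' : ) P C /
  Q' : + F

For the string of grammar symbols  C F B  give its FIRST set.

Add FIRST(C) = { ), +, / }; C is not nullable, stop.

{ ), +, / }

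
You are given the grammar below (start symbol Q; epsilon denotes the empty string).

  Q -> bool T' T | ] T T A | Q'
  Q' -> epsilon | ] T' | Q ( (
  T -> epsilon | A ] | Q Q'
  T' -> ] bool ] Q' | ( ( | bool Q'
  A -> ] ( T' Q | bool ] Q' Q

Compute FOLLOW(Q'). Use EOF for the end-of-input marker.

In Q -> Q': Q' is at the end, add FOLLOW(Q) = { EOF, (, ], bool }.
In T -> Q Q': Q' is at the end, add FOLLOW(T) = { EOF, (, ], bool }.
In T' -> ] bool ] Q': Q' is at the end, add FOLLOW(T') = { EOF, (, ], bool }.
In T' -> bool Q': Q' is at the end, add FOLLOW(T') = { EOF, (, ], bool }.
In A -> bool ] Q' Q: add FIRST(Q)\{epsilon} = { (, ], bool }.
  Since Q is nullable, also add FOLLOW(A) = { EOF, (, ], bool }.
Union: FOLLOW(Q') = { EOF, (, ], bool }.

{ EOF, (, ], bool }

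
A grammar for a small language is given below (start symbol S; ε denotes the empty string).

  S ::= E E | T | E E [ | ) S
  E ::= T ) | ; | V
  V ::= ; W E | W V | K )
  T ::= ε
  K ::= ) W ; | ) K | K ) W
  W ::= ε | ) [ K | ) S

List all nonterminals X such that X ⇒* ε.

Directly nullable (have an ε-production): T, W.
S ::= T with every symbol nullable, so S is nullable.
No other nonterminal has a production whose RHS symbols are all nullable.

{ S, T, W }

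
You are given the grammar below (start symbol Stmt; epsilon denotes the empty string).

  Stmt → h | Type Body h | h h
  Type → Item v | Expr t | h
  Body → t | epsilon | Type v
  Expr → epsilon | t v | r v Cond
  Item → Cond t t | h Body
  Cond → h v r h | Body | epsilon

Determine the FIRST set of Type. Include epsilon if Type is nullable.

From Type → Item v: add FIRST(Item) = { h, r, t }.
From Type → Expr t: Expr nullable, take FIRST(Expr) ∪ {t} = { r, t }.
Type → h contributes {h}.
Union: FIRST(Type) = { h, r, t }.

{ h, r, t }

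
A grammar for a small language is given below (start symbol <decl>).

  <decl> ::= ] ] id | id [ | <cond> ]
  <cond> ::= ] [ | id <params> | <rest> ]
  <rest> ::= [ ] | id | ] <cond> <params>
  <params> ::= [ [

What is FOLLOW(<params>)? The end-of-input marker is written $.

In <cond> ::= id <params>: <params> is at the end, add FOLLOW(<cond>) = { [, ] }.
In <rest> ::= ] <cond> <params>: <params> is at the end, add FOLLOW(<rest>) = { ] }.
Union: FOLLOW(<params>) = { [, ] }.

{ [, ] }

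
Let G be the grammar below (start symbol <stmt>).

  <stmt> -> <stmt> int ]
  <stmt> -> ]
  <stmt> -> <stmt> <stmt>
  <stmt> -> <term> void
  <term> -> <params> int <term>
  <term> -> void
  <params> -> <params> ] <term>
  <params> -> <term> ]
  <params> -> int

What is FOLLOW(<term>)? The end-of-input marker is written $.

{ ], int, void }

In <stmt> -> <term> void: add FIRST(void) = { void }.
In <term> -> <params> int <term>: <term> is at the end, add FOLLOW(<term>) = { ], int, void }.
In <params> -> <params> ] <term>: <term> is at the end, add FOLLOW(<params>) = { ], int }.
In <params> -> <term> ]: add FIRST(]) = { ] }.
Union: FOLLOW(<term>) = { ], int, void }.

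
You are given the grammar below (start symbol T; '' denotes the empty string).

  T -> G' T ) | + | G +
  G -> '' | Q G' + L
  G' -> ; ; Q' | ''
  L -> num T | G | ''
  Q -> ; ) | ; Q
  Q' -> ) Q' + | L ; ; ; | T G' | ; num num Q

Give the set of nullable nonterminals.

{ G, G', L }

Directly nullable (have an ''-production): G, G', L.
No other nonterminal has a production whose RHS symbols are all nullable.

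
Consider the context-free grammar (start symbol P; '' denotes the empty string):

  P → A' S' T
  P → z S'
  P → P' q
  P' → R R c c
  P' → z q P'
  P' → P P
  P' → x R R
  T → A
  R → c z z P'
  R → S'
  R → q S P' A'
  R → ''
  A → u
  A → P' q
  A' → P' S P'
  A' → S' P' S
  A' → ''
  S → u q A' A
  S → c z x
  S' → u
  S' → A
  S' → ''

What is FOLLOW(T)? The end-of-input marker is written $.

{ $, c, q, u, x, z }

In P → A' S' T: T is at the end, add FOLLOW(P) = { $, c, q, u, x, z }.
Union: FOLLOW(T) = { $, c, q, u, x, z }.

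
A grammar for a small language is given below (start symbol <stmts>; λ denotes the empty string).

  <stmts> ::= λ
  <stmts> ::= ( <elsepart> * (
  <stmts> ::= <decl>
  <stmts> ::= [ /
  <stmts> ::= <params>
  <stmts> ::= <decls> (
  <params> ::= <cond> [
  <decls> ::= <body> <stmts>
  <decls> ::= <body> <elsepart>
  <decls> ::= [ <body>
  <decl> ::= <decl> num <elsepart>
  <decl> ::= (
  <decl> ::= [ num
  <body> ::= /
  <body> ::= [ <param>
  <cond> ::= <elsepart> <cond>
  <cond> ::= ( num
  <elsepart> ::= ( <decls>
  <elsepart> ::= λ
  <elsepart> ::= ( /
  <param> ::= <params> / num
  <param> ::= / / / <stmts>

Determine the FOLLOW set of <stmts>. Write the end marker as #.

<stmts> is the start symbol, so # ∈ FOLLOW(<stmts>).
In <decls> ::= <body> <stmts>: <stmts> is at the end, add FOLLOW(<decls>) = { #, (, *, /, [, num }.
In <param> ::= / / / <stmts>: <stmts> is at the end, add FOLLOW(<param>) = { #, (, *, /, [, num }.
Union: FOLLOW(<stmts>) = { #, (, *, /, [, num }.

{ #, (, *, /, [, num }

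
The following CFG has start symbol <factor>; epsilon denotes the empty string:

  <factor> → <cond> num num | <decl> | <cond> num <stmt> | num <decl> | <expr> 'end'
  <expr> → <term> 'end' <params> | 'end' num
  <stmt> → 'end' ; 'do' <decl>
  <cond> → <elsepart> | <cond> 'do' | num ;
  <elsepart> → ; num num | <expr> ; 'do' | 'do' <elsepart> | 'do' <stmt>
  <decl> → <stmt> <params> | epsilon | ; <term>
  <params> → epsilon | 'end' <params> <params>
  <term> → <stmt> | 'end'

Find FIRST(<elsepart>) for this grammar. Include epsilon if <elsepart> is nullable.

{ 'do', 'end', ; }

<elsepart> → ; num num contributes {;}.
From <elsepart> → <expr> ; 'do': add FIRST(<expr>) = { 'end' }.
<elsepart> → 'do' <elsepart> contributes {'do'}.
<elsepart> → 'do' <stmt> contributes {'do'}.
Union: FIRST(<elsepart>) = { 'do', 'end', ; }.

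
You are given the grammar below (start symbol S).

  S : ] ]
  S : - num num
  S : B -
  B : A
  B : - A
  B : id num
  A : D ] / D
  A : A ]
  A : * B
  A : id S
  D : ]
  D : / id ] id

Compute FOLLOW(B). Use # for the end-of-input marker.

{ -, ] }

In S : B -: add FIRST(-) = { - }.
In A : * B: B is at the end, add FOLLOW(A) = { -, ] }.
Union: FOLLOW(B) = { -, ] }.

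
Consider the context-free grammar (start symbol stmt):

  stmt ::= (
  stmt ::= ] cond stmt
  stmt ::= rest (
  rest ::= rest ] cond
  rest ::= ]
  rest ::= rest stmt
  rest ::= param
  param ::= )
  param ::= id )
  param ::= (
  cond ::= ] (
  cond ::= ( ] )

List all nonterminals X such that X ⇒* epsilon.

{ } (none)

No nonterminal has an empty production or an RHS whose symbols are all nullable.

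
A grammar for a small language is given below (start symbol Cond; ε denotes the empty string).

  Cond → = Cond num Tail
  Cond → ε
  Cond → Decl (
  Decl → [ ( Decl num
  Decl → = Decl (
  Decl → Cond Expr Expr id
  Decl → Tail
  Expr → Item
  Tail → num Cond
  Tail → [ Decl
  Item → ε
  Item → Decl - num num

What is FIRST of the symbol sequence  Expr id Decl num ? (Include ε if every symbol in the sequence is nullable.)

{ =, [, id, num }

Add FIRST(Expr)\{ε} = { =, [, id, num }; Expr is nullable, continue.
id is a terminal; add {id} and stop.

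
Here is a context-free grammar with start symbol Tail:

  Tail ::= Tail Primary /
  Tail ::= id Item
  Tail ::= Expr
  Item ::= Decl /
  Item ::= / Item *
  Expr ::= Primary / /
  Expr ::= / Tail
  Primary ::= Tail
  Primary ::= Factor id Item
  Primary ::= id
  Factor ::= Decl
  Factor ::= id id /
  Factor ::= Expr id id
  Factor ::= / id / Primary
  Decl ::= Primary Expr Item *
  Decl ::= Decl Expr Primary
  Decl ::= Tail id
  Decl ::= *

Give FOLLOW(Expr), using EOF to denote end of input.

{ EOF, *, /, id }

In Tail ::= Expr: Expr is at the end, add FOLLOW(Tail) = { EOF, *, /, id }.
In Factor ::= Expr id id: add FIRST(id id) = { id }.
In Decl ::= Primary Expr Item *: add FIRST(Item *) = { *, /, id }.
In Decl ::= Decl Expr Primary: add FIRST(Primary) = { *, /, id }.
Union: FOLLOW(Expr) = { EOF, *, /, id }.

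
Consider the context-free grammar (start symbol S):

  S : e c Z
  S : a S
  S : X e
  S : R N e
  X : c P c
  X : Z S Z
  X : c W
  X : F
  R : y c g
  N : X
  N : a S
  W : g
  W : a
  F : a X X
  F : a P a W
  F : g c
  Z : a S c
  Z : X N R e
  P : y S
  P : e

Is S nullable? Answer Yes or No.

No

No nonterminal in this grammar is nullable.
No production of S has an RHS whose symbols are all nullable, so S is not nullable.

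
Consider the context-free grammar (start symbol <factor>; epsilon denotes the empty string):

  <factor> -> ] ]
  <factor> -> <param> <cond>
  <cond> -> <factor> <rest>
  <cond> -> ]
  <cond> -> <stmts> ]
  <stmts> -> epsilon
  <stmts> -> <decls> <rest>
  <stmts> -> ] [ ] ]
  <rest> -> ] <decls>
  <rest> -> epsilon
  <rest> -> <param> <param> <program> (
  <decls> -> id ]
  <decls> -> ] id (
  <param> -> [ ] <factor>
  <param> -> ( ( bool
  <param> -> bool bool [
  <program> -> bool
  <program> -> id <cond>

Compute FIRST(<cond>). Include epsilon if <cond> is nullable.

From <cond> -> <factor> <rest>: add FIRST(<factor>) = { (, [, ], bool }.
<cond> -> ] contributes {]}.
From <cond> -> <stmts> ]: <stmts> nullable, take FIRST(<stmts>) ∪ {]} = { ], id }.
Union: FIRST(<cond>) = { (, [, ], bool, id }.

{ (, [, ], bool, id }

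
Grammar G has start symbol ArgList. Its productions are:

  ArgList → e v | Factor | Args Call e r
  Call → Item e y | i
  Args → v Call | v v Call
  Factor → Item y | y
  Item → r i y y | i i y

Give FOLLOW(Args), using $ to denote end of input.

In ArgList → Args Call e r: add FIRST(Call e r) = { i, r }.
Union: FOLLOW(Args) = { i, r }.

{ i, r }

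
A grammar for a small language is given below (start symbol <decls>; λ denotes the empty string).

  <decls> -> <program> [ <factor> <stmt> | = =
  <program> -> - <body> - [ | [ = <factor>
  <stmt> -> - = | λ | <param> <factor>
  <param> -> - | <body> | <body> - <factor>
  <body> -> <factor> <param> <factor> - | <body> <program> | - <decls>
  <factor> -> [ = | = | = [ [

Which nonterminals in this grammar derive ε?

Directly nullable (have an λ-production): <stmt>.
No other nonterminal has a production whose RHS symbols are all nullable.

{ <stmt> }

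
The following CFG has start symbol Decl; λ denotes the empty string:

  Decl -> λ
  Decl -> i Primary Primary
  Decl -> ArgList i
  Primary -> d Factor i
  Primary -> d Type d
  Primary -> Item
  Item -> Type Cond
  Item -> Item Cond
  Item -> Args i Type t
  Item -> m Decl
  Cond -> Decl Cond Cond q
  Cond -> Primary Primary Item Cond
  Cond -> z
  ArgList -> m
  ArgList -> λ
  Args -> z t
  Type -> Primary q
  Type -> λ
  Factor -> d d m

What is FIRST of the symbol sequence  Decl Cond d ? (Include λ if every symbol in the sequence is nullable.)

{ d, i, m, z }

Add FIRST(Decl)\{λ} = { i, m }; Decl is nullable, continue.
Add FIRST(Cond) = { d, i, m, z }; Cond is not nullable, stop.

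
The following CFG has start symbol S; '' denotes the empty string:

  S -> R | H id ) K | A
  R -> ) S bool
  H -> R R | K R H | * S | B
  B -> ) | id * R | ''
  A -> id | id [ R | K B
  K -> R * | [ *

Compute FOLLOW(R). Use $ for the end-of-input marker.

{ $, ), *, [, bool, id }

In S -> R: R is at the end, add FOLLOW(S) = { $, bool, id }.
In H -> R R: add FIRST(R) = { ) }.
In H -> R R: R is at the end, add FOLLOW(H) = { id }.
In H -> K R H: add FIRST(H)\{''} = { ), *, [, id }.
  Since H is nullable, also add FOLLOW(H) = { id }.
In B -> id * R: R is at the end, add FOLLOW(B) = { $, bool, id }.
In A -> id [ R: R is at the end, add FOLLOW(A) = { $, bool, id }.
In K -> R *: add FIRST(*) = { * }.
Union: FOLLOW(R) = { $, ), *, [, bool, id }.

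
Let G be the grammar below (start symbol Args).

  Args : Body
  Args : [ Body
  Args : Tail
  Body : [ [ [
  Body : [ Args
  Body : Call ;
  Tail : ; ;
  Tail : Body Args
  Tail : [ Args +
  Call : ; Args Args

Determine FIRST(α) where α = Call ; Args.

{ ; }

Add FIRST(Call) = { ; }; Call is not nullable, stop.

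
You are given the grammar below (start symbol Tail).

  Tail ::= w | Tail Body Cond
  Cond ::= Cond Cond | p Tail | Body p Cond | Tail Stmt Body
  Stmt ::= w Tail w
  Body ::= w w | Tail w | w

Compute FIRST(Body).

Body ::= w w contributes {w}.
From Body ::= Tail w: add FIRST(Tail) = { w }.
Body ::= w contributes {w}.
Union: FIRST(Body) = { w }.

{ w }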